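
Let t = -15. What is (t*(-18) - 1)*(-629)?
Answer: -169201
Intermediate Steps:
(t*(-18) - 1)*(-629) = (-15*(-18) - 1)*(-629) = (270 - 1)*(-629) = 269*(-629) = -169201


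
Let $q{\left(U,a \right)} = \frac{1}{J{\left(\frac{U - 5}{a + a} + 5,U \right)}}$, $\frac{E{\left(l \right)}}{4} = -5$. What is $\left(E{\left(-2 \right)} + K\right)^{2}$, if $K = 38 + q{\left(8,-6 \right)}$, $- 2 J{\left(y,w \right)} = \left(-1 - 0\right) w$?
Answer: $\frac{5329}{16} \approx 333.06$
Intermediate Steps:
$E{\left(l \right)} = -20$ ($E{\left(l \right)} = 4 \left(-5\right) = -20$)
$J{\left(y,w \right)} = \frac{w}{2}$ ($J{\left(y,w \right)} = - \frac{\left(-1 - 0\right) w}{2} = - \frac{\left(-1 + 0\right) w}{2} = - \frac{\left(-1\right) w}{2} = \frac{w}{2}$)
$q{\left(U,a \right)} = \frac{2}{U}$ ($q{\left(U,a \right)} = \frac{1}{\frac{1}{2} U} = \frac{2}{U}$)
$K = \frac{153}{4}$ ($K = 38 + \frac{2}{8} = 38 + 2 \cdot \frac{1}{8} = 38 + \frac{1}{4} = \frac{153}{4} \approx 38.25$)
$\left(E{\left(-2 \right)} + K\right)^{2} = \left(-20 + \frac{153}{4}\right)^{2} = \left(\frac{73}{4}\right)^{2} = \frac{5329}{16}$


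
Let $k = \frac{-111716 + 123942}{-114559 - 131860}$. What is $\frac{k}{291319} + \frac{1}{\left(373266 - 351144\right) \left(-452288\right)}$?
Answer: $- \frac{122399214589397}{718261279122654400896} \approx -1.7041 \cdot 10^{-7}$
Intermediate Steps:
$k = - \frac{12226}{246419}$ ($k = \frac{12226}{-246419} = 12226 \left(- \frac{1}{246419}\right) = - \frac{12226}{246419} \approx -0.049615$)
$\frac{k}{291319} + \frac{1}{\left(373266 - 351144\right) \left(-452288\right)} = - \frac{12226}{246419 \cdot 291319} + \frac{1}{\left(373266 - 351144\right) \left(-452288\right)} = \left(- \frac{12226}{246419}\right) \frac{1}{291319} + \frac{1}{22122} \left(- \frac{1}{452288}\right) = - \frac{12226}{71786536661} + \frac{1}{22122} \left(- \frac{1}{452288}\right) = - \frac{12226}{71786536661} - \frac{1}{10005515136} = - \frac{122399214589397}{718261279122654400896}$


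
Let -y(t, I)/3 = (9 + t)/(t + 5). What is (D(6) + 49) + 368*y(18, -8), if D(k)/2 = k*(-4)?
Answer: -1295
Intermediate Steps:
D(k) = -8*k (D(k) = 2*(k*(-4)) = 2*(-4*k) = -8*k)
y(t, I) = -3*(9 + t)/(5 + t) (y(t, I) = -3*(9 + t)/(t + 5) = -3*(9 + t)/(5 + t))
(D(6) + 49) + 368*y(18, -8) = (-8*6 + 49) + 368*(3*(-9 - 1*18)/(5 + 18)) = (-48 + 49) + 368*(3*(-9 - 18)/23) = 1 + 368*(3*(1/23)*(-27)) = 1 + 368*(-81/23) = 1 - 1296 = -1295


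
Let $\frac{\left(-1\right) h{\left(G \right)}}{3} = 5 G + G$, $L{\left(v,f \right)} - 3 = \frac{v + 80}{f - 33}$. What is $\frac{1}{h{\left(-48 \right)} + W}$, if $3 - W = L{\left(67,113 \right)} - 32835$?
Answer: $\frac{80}{2695773} \approx 2.9676 \cdot 10^{-5}$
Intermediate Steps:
$L{\left(v,f \right)} = 3 + \frac{80 + v}{-33 + f}$ ($L{\left(v,f \right)} = 3 + \frac{v + 80}{f - 33} = 3 + \frac{80 + v}{-33 + f}$)
$W = \frac{2626653}{80}$ ($W = 3 - \left(\frac{-19 + 67 + 3 \cdot 113}{-33 + 113} - 32835\right) = 3 - \left(\frac{-19 + 67 + 339}{80} - 32835\right) = 3 - \left(\frac{1}{80} \cdot 387 - 32835\right) = 3 - \left(\frac{387}{80} - 32835\right) = 3 - - \frac{2626413}{80} = 3 + \frac{2626413}{80} = \frac{2626653}{80} \approx 32833.0$)
$h{\left(G \right)} = - 18 G$ ($h{\left(G \right)} = - 3 \left(5 G + G\right) = - 3 \cdot 6 G = - 18 G$)
$\frac{1}{h{\left(-48 \right)} + W} = \frac{1}{\left(-18\right) \left(-48\right) + \frac{2626653}{80}} = \frac{1}{864 + \frac{2626653}{80}} = \frac{1}{\frac{2695773}{80}} = \frac{80}{2695773}$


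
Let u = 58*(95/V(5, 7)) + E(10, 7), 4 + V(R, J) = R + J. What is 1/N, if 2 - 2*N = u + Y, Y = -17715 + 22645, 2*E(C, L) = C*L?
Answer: -8/22607 ≈ -0.00035387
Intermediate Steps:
E(C, L) = C*L/2 (E(C, L) = (C*L)/2 = C*L/2)
V(R, J) = -4 + J + R (V(R, J) = -4 + (R + J) = -4 + (J + R) = -4 + J + R)
Y = 4930
u = 2895/4 (u = 58*(95/(-4 + 7 + 5)) + (1/2)*10*7 = 58*(95/8) + 35 = 2755/4 + 35 = 2895/4 ≈ 723.75)
N = -22607/8 (N = 1 - (2895/4 + 4930)/2 = 1 - 1/2*22615/4 = 1 - 22615/8 = -22607/8 ≈ -2825.9)
1/N = 1/(-22607/8) = -8/22607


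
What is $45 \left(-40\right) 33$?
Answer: $-59400$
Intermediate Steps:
$45 \left(-40\right) 33 = \left(-1800\right) 33 = -59400$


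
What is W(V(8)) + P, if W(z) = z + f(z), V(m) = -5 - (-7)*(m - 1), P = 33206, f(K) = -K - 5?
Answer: 33201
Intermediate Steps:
f(K) = -5 - K
V(m) = -12 + 7*m (V(m) = -5 - (-7)*(-1 + m) = -5 - (7 - 7*m) = -5 + (-7 + 7*m) = -12 + 7*m)
W(z) = -5 (W(z) = z + (-5 - z) = -5)
W(V(8)) + P = -5 + 33206 = 33201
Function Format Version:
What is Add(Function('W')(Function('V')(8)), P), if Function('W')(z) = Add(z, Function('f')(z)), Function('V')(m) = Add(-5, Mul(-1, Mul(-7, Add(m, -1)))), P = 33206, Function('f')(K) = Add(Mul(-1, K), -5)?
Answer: 33201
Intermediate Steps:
Function('f')(K) = Add(-5, Mul(-1, K))
Function('V')(m) = Add(-12, Mul(7, m)) (Function('V')(m) = Add(-5, Mul(-1, Mul(-7, Add(-1, m)))) = Add(-5, Mul(-1, Add(7, Mul(-7, m)))) = Add(-5, Add(-7, Mul(7, m))) = Add(-12, Mul(7, m)))
Function('W')(z) = -5 (Function('W')(z) = Add(z, Add(-5, Mul(-1, z))) = -5)
Add(Function('W')(Function('V')(8)), P) = Add(-5, 33206) = 33201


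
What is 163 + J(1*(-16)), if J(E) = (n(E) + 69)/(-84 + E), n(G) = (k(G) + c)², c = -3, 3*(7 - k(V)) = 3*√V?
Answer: 16231/100 + 8*I/25 ≈ 162.31 + 0.32*I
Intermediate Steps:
k(V) = 7 - √V
n(G) = (4 - √G)² (n(G) = ((7 - √G) - 3)² = (4 - √G)²)
J(E) = (69 + (-4 + √E)²)/(-84 + E) (J(E) = ((-4 + √E)² + 69)/(-84 + E) = (69 + (-4 + √E)²)/(-84 + E))
163 + J(1*(-16)) = 163 + (69 + (-4 + √(1*(-16)))²)/(-84 + 1*(-16)) = 163 + (69 + (-4 + √(-16))²)/(-84 - 16) = 163 + (69 + (-4 + 4*I)²)/(-100) = 163 - (69 + (-4 + 4*I)²)/100 = 163 + (-69/100 - (-4 + 4*I)²/100) = 16231/100 - (-4 + 4*I)²/100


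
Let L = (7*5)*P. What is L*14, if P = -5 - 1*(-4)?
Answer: -490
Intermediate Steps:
P = -1 (P = -5 + 4 = -1)
L = -35 (L = (7*5)*(-1) = 35*(-1) = -35)
L*14 = -35*14 = -490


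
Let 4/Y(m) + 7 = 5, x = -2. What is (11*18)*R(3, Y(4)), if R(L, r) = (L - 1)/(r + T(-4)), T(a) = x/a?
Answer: -264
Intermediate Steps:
Y(m) = -2 (Y(m) = 4/(-7 + 5) = 4/(-2) = 4*(-½) = -2)
T(a) = -2/a
R(L, r) = (-1 + L)/(½ + r) (R(L, r) = (L - 1)/(r - 2/(-4)) = (-1 + L)/(r - 2*(-¼)) = (-1 + L)/(r + ½) = (-1 + L)/(½ + r))
(11*18)*R(3, Y(4)) = (11*18)*(2*(-1 + 3)/(1 + 2*(-2))) = 198*(2*2/(1 - 4)) = 198*(2*2/(-3)) = 198*(2*(-⅓)*2) = 198*(-4/3) = -264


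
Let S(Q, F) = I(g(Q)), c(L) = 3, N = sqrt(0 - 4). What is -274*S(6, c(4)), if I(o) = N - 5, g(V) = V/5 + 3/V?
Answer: 1370 - 548*I ≈ 1370.0 - 548.0*I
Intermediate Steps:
N = 2*I (N = sqrt(-4) = 2*I ≈ 2.0*I)
g(V) = 3/V + V/5 (g(V) = V*(1/5) + 3/V = V/5 + 3/V = 3/V + V/5)
I(o) = -5 + 2*I (I(o) = 2*I - 5 = -5 + 2*I)
S(Q, F) = -5 + 2*I
-274*S(6, c(4)) = -274*(-5 + 2*I) = 1370 - 548*I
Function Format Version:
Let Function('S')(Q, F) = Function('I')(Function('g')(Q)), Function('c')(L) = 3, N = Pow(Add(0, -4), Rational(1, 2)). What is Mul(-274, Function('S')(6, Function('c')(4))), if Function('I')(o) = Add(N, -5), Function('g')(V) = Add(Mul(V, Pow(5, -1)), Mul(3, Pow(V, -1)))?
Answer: Add(1370, Mul(-548, I)) ≈ Add(1370.0, Mul(-548.00, I))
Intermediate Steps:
N = Mul(2, I) (N = Pow(-4, Rational(1, 2)) = Mul(2, I) ≈ Mul(2.0000, I))
Function('g')(V) = Add(Mul(3, Pow(V, -1)), Mul(Rational(1, 5), V)) (Function('g')(V) = Add(Mul(V, Rational(1, 5)), Mul(3, Pow(V, -1))) = Add(Mul(Rational(1, 5), V), Mul(3, Pow(V, -1))) = Add(Mul(3, Pow(V, -1)), Mul(Rational(1, 5), V)))
Function('I')(o) = Add(-5, Mul(2, I)) (Function('I')(o) = Add(Mul(2, I), -5) = Add(-5, Mul(2, I)))
Function('S')(Q, F) = Add(-5, Mul(2, I))
Mul(-274, Function('S')(6, Function('c')(4))) = Mul(-274, Add(-5, Mul(2, I))) = Add(1370, Mul(-548, I))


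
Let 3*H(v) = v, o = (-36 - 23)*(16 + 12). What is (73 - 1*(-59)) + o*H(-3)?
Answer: 1784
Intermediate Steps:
o = -1652 (o = -59*28 = -1652)
H(v) = v/3
(73 - 1*(-59)) + o*H(-3) = (73 - 1*(-59)) - 1652*(-3)/3 = (73 + 59) - 1652*(-1) = 132 + 1652 = 1784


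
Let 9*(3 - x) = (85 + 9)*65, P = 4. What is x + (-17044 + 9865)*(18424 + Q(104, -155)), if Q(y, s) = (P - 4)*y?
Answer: -1190399147/9 ≈ -1.3227e+8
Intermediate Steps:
Q(y, s) = 0 (Q(y, s) = (4 - 4)*y = 0*y = 0)
x = -6083/9 (x = 3 - (85 + 9)*65/9 = 3 - 94*65/9 = 3 - 1/9*6110 = 3 - 6110/9 = -6083/9 ≈ -675.89)
x + (-17044 + 9865)*(18424 + Q(104, -155)) = -6083/9 + (-17044 + 9865)*(18424 + 0) = -6083/9 - 7179*18424 = -6083/9 - 132265896 = -1190399147/9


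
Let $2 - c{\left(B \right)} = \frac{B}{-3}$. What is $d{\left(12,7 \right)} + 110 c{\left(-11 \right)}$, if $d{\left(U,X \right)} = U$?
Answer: $- \frac{514}{3} \approx -171.33$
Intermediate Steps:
$c{\left(B \right)} = 2 + \frac{B}{3}$ ($c{\left(B \right)} = 2 - \frac{B}{-3} = 2 - B \left(- \frac{1}{3}\right) = 2 - - \frac{B}{3} = 2 + \frac{B}{3}$)
$d{\left(12,7 \right)} + 110 c{\left(-11 \right)} = 12 + 110 \left(2 + \frac{1}{3} \left(-11\right)\right) = 12 + 110 \left(2 - \frac{11}{3}\right) = 12 + 110 \left(- \frac{5}{3}\right) = 12 - \frac{550}{3} = - \frac{514}{3}$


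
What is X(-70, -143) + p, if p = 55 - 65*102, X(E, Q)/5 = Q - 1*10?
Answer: -7340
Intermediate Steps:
X(E, Q) = -50 + 5*Q (X(E, Q) = 5*(Q - 1*10) = 5*(Q - 10) = 5*(-10 + Q) = -50 + 5*Q)
p = -6575 (p = 55 - 6630 = -6575)
X(-70, -143) + p = (-50 + 5*(-143)) - 6575 = (-50 - 715) - 6575 = -765 - 6575 = -7340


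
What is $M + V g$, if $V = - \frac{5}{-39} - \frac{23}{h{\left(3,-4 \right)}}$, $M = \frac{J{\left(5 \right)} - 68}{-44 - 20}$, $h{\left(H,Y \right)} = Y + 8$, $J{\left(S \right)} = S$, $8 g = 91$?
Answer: $- \frac{12089}{192} \approx -62.964$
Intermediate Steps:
$g = \frac{91}{8}$ ($g = \frac{1}{8} \cdot 91 = \frac{91}{8} \approx 11.375$)
$h{\left(H,Y \right)} = 8 + Y$
$M = \frac{63}{64}$ ($M = \frac{5 - 68}{-44 - 20} = - \frac{63}{-64} = \left(-63\right) \left(- \frac{1}{64}\right) = \frac{63}{64} \approx 0.98438$)
$V = - \frac{877}{156}$ ($V = - \frac{5}{-39} - \frac{23}{8 - 4} = \left(-5\right) \left(- \frac{1}{39}\right) - \frac{23}{4} = \frac{5}{39} - \frac{23}{4} = - \frac{877}{156} \approx -5.6218$)
$M + V g = \frac{63}{64} - \frac{6139}{96} = - \frac{12089}{192}$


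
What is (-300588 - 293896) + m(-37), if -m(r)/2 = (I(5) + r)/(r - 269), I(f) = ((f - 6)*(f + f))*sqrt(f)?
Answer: -90956089/153 - 10*sqrt(5)/153 ≈ -5.9448e+5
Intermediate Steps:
I(f) = 2*f**(3/2)*(-6 + f) (I(f) = ((-6 + f)*(2*f))*sqrt(f) = (2*f*(-6 + f))*sqrt(f) = 2*f**(3/2)*(-6 + f))
m(r) = -2*(r - 10*sqrt(5))/(-269 + r) (m(r) = -2*(2*5**(3/2)*(-6 + 5) + r)/(r - 269) = -2*(2*(5*sqrt(5))*(-1) + r)/(-269 + r) = -2*(-10*sqrt(5) + r)/(-269 + r) = -2*(r - 10*sqrt(5))/(-269 + r))
(-300588 - 293896) + m(-37) = (-300588 - 293896) + 2*(-1*(-37) + 10*sqrt(5))/(-269 - 37) = -594484 + 2*(37 + 10*sqrt(5))/(-306) = -594484 + 2*(-1/306)*(37 + 10*sqrt(5)) = -594484 + (-37/153 - 10*sqrt(5)/153) = -90956089/153 - 10*sqrt(5)/153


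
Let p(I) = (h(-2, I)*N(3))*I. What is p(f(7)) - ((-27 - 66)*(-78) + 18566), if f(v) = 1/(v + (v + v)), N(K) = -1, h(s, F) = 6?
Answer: -180742/7 ≈ -25820.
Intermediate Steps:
f(v) = 1/(3*v) (f(v) = 1/(v + 2*v) = 1/(3*v))
p(I) = -6*I (p(I) = (6*(-1))*I = -6*I)
p(f(7)) - ((-27 - 66)*(-78) + 18566) = -2/7 - ((-27 - 66)*(-78) + 18566) = -2/7 - (-93*(-78) + 18566) = -6*1/21 - (7254 + 18566) = -2/7 - 1*25820 = -2/7 - 25820 = -180742/7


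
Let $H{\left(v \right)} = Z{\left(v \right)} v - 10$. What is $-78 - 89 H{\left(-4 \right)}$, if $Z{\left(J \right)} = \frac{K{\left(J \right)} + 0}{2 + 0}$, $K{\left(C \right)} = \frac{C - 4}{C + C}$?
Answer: $990$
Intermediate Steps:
$K{\left(C \right)} = \frac{-4 + C}{2 C}$
$Z{\left(J \right)} = \frac{-4 + J}{4 J}$ ($Z{\left(J \right)} = \frac{\frac{-4 + J}{2 J} + 0}{2 + 0} = \frac{\frac{1}{2} \frac{1}{J} \left(-4 + J\right)}{2} = \frac{-4 + J}{2 J} \frac{1}{2} = \frac{-4 + J}{4 J}$)
$H{\left(v \right)} = -11 + \frac{v}{4}$ ($H{\left(v \right)} = \frac{-4 + v}{4 v} v - 10 = \left(-1 + \frac{v}{4}\right) - 10 = -11 + \frac{v}{4}$)
$-78 - 89 H{\left(-4 \right)} = -78 - 89 \left(-11 + \frac{1}{4} \left(-4\right)\right) = -78 - 89 \left(-11 - 1\right) = -78 - -1068 = -78 + 1068 = 990$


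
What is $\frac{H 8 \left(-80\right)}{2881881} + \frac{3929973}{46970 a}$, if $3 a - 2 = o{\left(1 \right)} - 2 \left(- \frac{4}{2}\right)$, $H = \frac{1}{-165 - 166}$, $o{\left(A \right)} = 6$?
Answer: $\frac{3748811626102703}{179219222554680} \approx 20.917$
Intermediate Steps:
$H = - \frac{1}{331}$ ($H = \frac{1}{-331} = - \frac{1}{331} \approx -0.0030211$)
$a = 4$ ($a = \frac{2}{3} + \frac{6 - 2 \left(- \frac{4}{2}\right)}{3} = \frac{2}{3} + \frac{6 - 2 \left(\left(-4\right) \frac{1}{2}\right)}{3} = \frac{2}{3} + \frac{6 - -4}{3} = \frac{2}{3} + \frac{6 + 4}{3} = \frac{2}{3} + \frac{1}{3} \cdot 10 = \frac{2}{3} + \frac{10}{3} = 4$)
$\frac{H 8 \left(-80\right)}{2881881} + \frac{3929973}{46970 a} = \frac{\left(- \frac{1}{331}\right) 8 \left(-80\right)}{2881881} + \frac{3929973}{46970 \cdot 4} = \left(- \frac{8}{331}\right) \left(-80\right) \frac{1}{2881881} + \frac{3929973}{187880} = \frac{640}{331} \cdot \frac{1}{2881881} + 3929973 \cdot \frac{1}{187880} = \frac{640}{953902611} + \frac{3929973}{187880} = \frac{3748811626102703}{179219222554680}$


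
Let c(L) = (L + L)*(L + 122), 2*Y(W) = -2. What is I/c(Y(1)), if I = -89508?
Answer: 44754/121 ≈ 369.87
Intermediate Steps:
Y(W) = -1 (Y(W) = (½)*(-2) = -1)
c(L) = 2*L*(122 + L) (c(L) = (2*L)*(122 + L) = 2*L*(122 + L))
I/c(Y(1)) = -89508*(-1/(2*(122 - 1))) = -89508/(2*(-1)*121) = -89508/(-242) = -89508*(-1/242) = 44754/121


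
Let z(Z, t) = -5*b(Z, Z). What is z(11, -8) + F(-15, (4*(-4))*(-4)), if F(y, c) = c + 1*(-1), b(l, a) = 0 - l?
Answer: 118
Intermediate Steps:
b(l, a) = -l
F(y, c) = -1 + c (F(y, c) = c - 1 = -1 + c)
z(Z, t) = 5*Z (z(Z, t) = -(-5)*Z = 5*Z)
z(11, -8) + F(-15, (4*(-4))*(-4)) = 5*11 + (-1 + (4*(-4))*(-4)) = 55 + (-1 - 16*(-4)) = 55 + (-1 + 64) = 55 + 63 = 118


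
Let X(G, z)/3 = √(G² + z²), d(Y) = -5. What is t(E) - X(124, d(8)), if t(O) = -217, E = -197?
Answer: -217 - 3*√15401 ≈ -589.30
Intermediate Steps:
X(G, z) = 3*√(G² + z²)
t(E) - X(124, d(8)) = -217 - 3*√(124² + (-5)²) = -217 - 3*√(15376 + 25) = -217 - 3*√15401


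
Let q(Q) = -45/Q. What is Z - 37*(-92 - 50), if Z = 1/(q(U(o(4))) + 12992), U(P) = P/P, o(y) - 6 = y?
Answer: 68023539/12947 ≈ 5254.0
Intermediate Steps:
o(y) = 6 + y
U(P) = 1
Z = 1/12947 (Z = 1/(-45/1 + 12992) = 1/(-45*1 + 12992) = 1/(-45 + 12992) = 1/12947 ≈ 7.7238e-5)
Z - 37*(-92 - 50) = 1/12947 - 37*(-92 - 50) = 1/12947 - 37*(-142) = 1/12947 - 1*(-5254) = 1/12947 + 5254 = 68023539/12947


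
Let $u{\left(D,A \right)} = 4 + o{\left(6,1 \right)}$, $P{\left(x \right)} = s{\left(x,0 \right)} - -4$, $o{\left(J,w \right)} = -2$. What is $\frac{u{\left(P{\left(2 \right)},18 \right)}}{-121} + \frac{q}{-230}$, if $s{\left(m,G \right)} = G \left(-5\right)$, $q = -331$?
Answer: $\frac{39591}{27830} \approx 1.4226$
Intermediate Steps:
$s{\left(m,G \right)} = - 5 G$
$P{\left(x \right)} = 4$ ($P{\left(x \right)} = \left(-5\right) 0 - -4 = 0 + 4 = 4$)
$u{\left(D,A \right)} = 2$ ($u{\left(D,A \right)} = 4 - 2 = 2$)
$\frac{u{\left(P{\left(2 \right)},18 \right)}}{-121} + \frac{q}{-230} = \frac{2}{-121} - \frac{331}{-230} = 2 \left(- \frac{1}{121}\right) - - \frac{331}{230} = - \frac{2}{121} + \frac{331}{230} = \frac{39591}{27830}$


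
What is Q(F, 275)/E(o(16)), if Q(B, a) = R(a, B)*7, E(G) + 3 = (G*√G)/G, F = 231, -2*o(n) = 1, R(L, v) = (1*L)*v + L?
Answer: -2679600/19 - 446600*I*√2/19 ≈ -1.4103e+5 - 33241.0*I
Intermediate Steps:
R(L, v) = L + L*v (R(L, v) = L*v + L = L + L*v)
o(n) = -½ (o(n) = -½*1 = -½)
E(G) = -3 + √G (E(G) = -3 + (G*√G)/G = -3 + G^(3/2)/G = -3 + √G)
Q(B, a) = 7*a*(1 + B) (Q(B, a) = (a*(1 + B))*7 = 7*a*(1 + B))
Q(F, 275)/E(o(16)) = (7*275*(1 + 231))/(-3 + √(-½)) = (7*275*232)/(-3 + I*√2/2) = 446600/(-3 + I*√2/2)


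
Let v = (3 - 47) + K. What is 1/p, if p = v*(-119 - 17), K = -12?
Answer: 1/7616 ≈ 0.00013130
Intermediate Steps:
v = -56 (v = (3 - 47) - 12 = -44 - 12 = -56)
p = 7616 (p = -56*(-119 - 17) = -56*(-136) = 7616)
1/p = 1/7616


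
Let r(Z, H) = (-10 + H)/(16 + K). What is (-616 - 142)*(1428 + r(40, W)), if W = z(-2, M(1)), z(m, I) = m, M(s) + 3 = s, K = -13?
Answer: -1079392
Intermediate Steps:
M(s) = -3 + s
W = -2
r(Z, H) = -10/3 + H/3 (r(Z, H) = (-10 + H)/(16 - 13) = (-10 + H)/3 = (-10 + H)*(1/3) = -10/3 + H/3)
(-616 - 142)*(1428 + r(40, W)) = (-616 - 142)*(1428 + (-10/3 + (1/3)*(-2))) = -758*(1428 + (-10/3 - 2/3)) = -758*(1428 - 4) = -758*1424 = -1079392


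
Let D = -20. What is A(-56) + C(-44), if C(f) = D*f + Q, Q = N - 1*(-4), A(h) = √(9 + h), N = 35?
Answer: 919 + I*√47 ≈ 919.0 + 6.8557*I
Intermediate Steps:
Q = 39 (Q = 35 - 1*(-4) = 35 + 4 = 39)
C(f) = 39 - 20*f (C(f) = -20*f + 39 = 39 - 20*f)
A(-56) + C(-44) = √(9 - 56) + (39 - 20*(-44)) = √(-47) + (39 + 880) = I*√47 + 919 = 919 + I*√47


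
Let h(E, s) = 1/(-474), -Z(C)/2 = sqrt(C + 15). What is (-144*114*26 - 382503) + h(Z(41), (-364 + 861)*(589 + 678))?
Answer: -383617207/474 ≈ -8.0932e+5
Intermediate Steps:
Z(C) = -2*sqrt(15 + C) (Z(C) = -2*sqrt(C + 15) = -2*sqrt(15 + C))
h(E, s) = -1/474
(-144*114*26 - 382503) + h(Z(41), (-364 + 861)*(589 + 678)) = (-144*114*26 - 382503) - 1/474 = (-16416*26 - 382503) - 1/474 = (-426816 - 382503) - 1/474 = -809319 - 1/474 = -383617207/474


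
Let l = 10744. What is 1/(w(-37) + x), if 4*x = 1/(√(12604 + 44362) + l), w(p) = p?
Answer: -68302886464/2527205209057 + 4*√56966/2527205209057 ≈ -0.027027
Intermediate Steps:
x = 1/(4*(10744 + √56966)) (x = 1/(4*(√(12604 + 44362) + 10744)) = 1/(4*(√56966 + 10744)) = 1/(4*(10744 + √56966)) ≈ 2.2763e-5)
1/(w(-37) + x) = 1/(-37 + (1343/57688285 - √56966/461506280)) = 1/(-2134465202/57688285 - √56966/461506280)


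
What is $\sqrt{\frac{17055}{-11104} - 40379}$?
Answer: $\frac{i \sqrt{311179516874}}{2776} \approx 200.95 i$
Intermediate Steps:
$\sqrt{\frac{17055}{-11104} - 40379} = \sqrt{17055 \left(- \frac{1}{11104}\right) - 40379} = \sqrt{- \frac{17055}{11104} - 40379} = \sqrt{- \frac{448385471}{11104}} = \frac{i \sqrt{311179516874}}{2776}$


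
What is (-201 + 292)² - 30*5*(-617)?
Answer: 100831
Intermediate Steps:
(-201 + 292)² - 30*5*(-617) = 91² - 150*(-617) = 8281 - 1*(-92550) = 8281 + 92550 = 100831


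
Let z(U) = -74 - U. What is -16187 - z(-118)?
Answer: -16231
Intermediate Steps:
-16187 - z(-118) = -16187 - (-74 - 1*(-118)) = -16187 - (-74 + 118) = -16187 - 1*44 = -16187 - 44 = -16231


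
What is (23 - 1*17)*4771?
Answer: 28626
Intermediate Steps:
(23 - 1*17)*4771 = (23 - 17)*4771 = 6*4771 = 28626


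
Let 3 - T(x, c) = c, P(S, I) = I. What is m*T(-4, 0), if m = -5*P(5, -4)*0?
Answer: 0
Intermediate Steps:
T(x, c) = 3 - c
m = 0 (m = -5*(-4)*0 = 20*0 = 0)
m*T(-4, 0) = 0*(3 - 1*0) = 0*(3 + 0) = 0*3 = 0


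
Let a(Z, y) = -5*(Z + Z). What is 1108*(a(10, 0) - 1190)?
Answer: -1429320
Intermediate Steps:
a(Z, y) = -10*Z
1108*(a(10, 0) - 1190) = 1108*(-10*10 - 1190) = 1108*(-100 - 1190) = 1108*(-1290) = -1429320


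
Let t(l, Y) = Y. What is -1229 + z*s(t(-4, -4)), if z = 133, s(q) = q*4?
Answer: -3357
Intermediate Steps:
s(q) = 4*q
-1229 + z*s(t(-4, -4)) = -1229 + 133*(4*(-4)) = -1229 + 133*(-16) = -1229 - 2128 = -3357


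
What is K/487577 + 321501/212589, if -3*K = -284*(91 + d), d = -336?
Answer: 733458191/500741579 ≈ 1.4647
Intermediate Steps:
K = -69580/3 (K = -(-284)*(91 - 336)/3 = -(-284)*(-245)/3 = -⅓*69580 = -69580/3 ≈ -23193.)
K/487577 + 321501/212589 = -69580/3/487577 + 321501/212589 = -69580/3*1/487577 + 321501*(1/212589) = -69580/1462731 + 107167/70863 = 733458191/500741579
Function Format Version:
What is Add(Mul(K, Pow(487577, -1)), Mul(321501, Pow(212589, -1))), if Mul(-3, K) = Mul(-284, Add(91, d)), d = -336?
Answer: Rational(733458191, 500741579) ≈ 1.4647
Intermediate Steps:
K = Rational(-69580, 3) (K = Mul(Rational(-1, 3), Mul(-284, Add(91, -336))) = Mul(Rational(-1, 3), Mul(-284, -245)) = Mul(Rational(-1, 3), 69580) = Rational(-69580, 3) ≈ -23193.)
Add(Mul(K, Pow(487577, -1)), Mul(321501, Pow(212589, -1))) = Add(Mul(Rational(-69580, 3), Pow(487577, -1)), Mul(321501, Pow(212589, -1))) = Add(Mul(Rational(-69580, 3), Rational(1, 487577)), Mul(321501, Rational(1, 212589))) = Add(Rational(-69580, 1462731), Rational(107167, 70863)) = Rational(733458191, 500741579)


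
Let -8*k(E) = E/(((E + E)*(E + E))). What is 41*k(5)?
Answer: -41/160 ≈ -0.25625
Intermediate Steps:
k(E) = -1/(32*E) (k(E) = -E/(8*((E + E)*(E + E))) = -E/(8*((2*E)*(2*E))) = -E/(8*(4*E²)) = -1/(4*E²)*E/8 = -1/(32*E))
41*k(5) = 41*(-1/32/5) = 41*(-1/32*⅕) = 41*(-1/160) = -41/160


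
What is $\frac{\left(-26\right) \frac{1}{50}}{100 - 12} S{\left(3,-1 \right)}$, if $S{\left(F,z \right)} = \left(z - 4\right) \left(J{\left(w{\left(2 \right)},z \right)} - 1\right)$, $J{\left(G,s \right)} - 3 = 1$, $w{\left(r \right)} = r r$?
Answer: $\frac{39}{440} \approx 0.088636$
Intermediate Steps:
$w{\left(r \right)} = r^{2}$
$J{\left(G,s \right)} = 4$ ($J{\left(G,s \right)} = 3 + 1 = 4$)
$S{\left(F,z \right)} = -12 + 3 z$ ($S{\left(F,z \right)} = \left(z - 4\right) \left(4 - 1\right) = \left(-4 + z\right) 3 = -12 + 3 z$)
$\frac{\left(-26\right) \frac{1}{50}}{100 - 12} S{\left(3,-1 \right)} = \frac{\left(-26\right) \frac{1}{50}}{100 - 12} \left(-12 + 3 \left(-1\right)\right) = \frac{\left(-26\right) \frac{1}{50}}{88} \left(-12 - 3\right) = \left(- \frac{13}{25}\right) \frac{1}{88} \left(-15\right) = \left(- \frac{13}{2200}\right) \left(-15\right) = \frac{39}{440}$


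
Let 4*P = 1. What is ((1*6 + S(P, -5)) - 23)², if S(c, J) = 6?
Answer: 121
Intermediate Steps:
P = ¼ (P = (¼)*1 = ¼ ≈ 0.25000)
((1*6 + S(P, -5)) - 23)² = ((1*6 + 6) - 23)² = ((6 + 6) - 23)² = (12 - 23)² = (-11)² = 121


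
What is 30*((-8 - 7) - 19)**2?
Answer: 34680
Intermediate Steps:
30*((-8 - 7) - 19)**2 = 30*(-15 - 19)**2 = 30*(-34)**2 = 30*1156 = 34680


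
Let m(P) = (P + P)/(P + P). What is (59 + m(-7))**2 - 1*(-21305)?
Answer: 24905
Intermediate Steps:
m(P) = 1 (m(P) = (2*P)/((2*P)) = (2*P)*(1/(2*P)) = 1)
(59 + m(-7))**2 - 1*(-21305) = (59 + 1)**2 - 1*(-21305) = 60**2 + 21305 = 3600 + 21305 = 24905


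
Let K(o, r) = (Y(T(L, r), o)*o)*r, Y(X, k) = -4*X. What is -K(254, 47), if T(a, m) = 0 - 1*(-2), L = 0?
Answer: 95504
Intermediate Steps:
T(a, m) = 2 (T(a, m) = 0 + 2 = 2)
K(o, r) = -8*o*r (K(o, r) = ((-4*2)*o)*r = (-8*o)*r = -8*o*r)
-K(254, 47) = -(-8)*254*47 = -1*(-95504) = 95504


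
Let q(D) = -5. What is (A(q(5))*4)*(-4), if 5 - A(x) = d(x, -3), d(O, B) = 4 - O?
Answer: 64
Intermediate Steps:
A(x) = 1 + x (A(x) = 5 - (4 - x) = 5 + (-4 + x) = 1 + x)
(A(q(5))*4)*(-4) = ((1 - 5)*4)*(-4) = -4*4*(-4) = -16*(-4) = 64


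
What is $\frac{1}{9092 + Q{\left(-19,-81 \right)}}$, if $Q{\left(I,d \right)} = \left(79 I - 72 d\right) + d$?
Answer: $\frac{1}{13342} \approx 7.4951 \cdot 10^{-5}$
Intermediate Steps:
$Q{\left(I,d \right)} = - 71 d + 79 I$ ($Q{\left(I,d \right)} = \left(- 72 d + 79 I\right) + d = - 71 d + 79 I$)
$\frac{1}{9092 + Q{\left(-19,-81 \right)}} = \frac{1}{9092 + \left(\left(-71\right) \left(-81\right) + 79 \left(-19\right)\right)} = \frac{1}{9092 + \left(5751 - 1501\right)} = \frac{1}{9092 + 4250} = \frac{1}{13342}$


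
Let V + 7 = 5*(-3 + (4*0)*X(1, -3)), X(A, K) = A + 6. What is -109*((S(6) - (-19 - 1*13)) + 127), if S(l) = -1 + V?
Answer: -14824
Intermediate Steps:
X(A, K) = 6 + A
V = -22 (V = -7 + 5*(-3 + (4*0)*(6 + 1)) = -7 + 5*(-3 + 0*7) = -7 + 5*(-3 + 0) = -7 + 5*(-3) = -7 - 15 = -22)
S(l) = -23 (S(l) = -1 - 22 = -23)
-109*((S(6) - (-19 - 1*13)) + 127) = -109*((-23 - (-19 - 1*13)) + 127) = -109*((-23 - (-19 - 13)) + 127) = -109*((-23 - 1*(-32)) + 127) = -109*((-23 + 32) + 127) = -109*(9 + 127) = -109*136 = -14824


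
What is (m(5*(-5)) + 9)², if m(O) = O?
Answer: 256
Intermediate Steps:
(m(5*(-5)) + 9)² = (5*(-5) + 9)² = (-25 + 9)² = (-16)² = 256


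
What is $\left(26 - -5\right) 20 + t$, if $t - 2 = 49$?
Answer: $671$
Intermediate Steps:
$t = 51$ ($t = 2 + 49 = 51$)
$\left(26 - -5\right) 20 + t = \left(26 - -5\right) 20 + 51 = \left(26 + 5\right) 20 + 51 = 31 \cdot 20 + 51 = 620 + 51 = 671$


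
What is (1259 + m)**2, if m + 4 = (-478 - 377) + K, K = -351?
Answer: 2401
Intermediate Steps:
m = -1210 (m = -4 + ((-478 - 377) - 351) = -4 + (-855 - 351) = -4 - 1206 = -1210)
(1259 + m)**2 = (1259 - 1210)**2 = 49**2 = 2401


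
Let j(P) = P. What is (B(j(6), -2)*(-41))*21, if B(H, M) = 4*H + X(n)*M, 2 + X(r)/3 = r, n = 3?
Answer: -15498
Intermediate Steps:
X(r) = -6 + 3*r
B(H, M) = 3*M + 4*H (B(H, M) = 4*H + (-6 + 3*3)*M = 4*H + (-6 + 9)*M = 4*H + 3*M = 3*M + 4*H)
(B(j(6), -2)*(-41))*21 = ((3*(-2) + 4*6)*(-41))*21 = ((-6 + 24)*(-41))*21 = (18*(-41))*21 = -738*21 = -15498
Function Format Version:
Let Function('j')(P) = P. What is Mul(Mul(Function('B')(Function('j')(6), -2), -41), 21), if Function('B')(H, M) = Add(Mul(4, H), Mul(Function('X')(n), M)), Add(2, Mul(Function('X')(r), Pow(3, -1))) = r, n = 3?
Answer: -15498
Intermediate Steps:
Function('X')(r) = Add(-6, Mul(3, r))
Function('B')(H, M) = Add(Mul(3, M), Mul(4, H)) (Function('B')(H, M) = Add(Mul(4, H), Mul(Add(-6, Mul(3, 3)), M)) = Add(Mul(4, H), Mul(Add(-6, 9), M)) = Add(Mul(4, H), Mul(3, M)) = Add(Mul(3, M), Mul(4, H)))
Mul(Mul(Function('B')(Function('j')(6), -2), -41), 21) = Mul(Mul(Add(Mul(3, -2), Mul(4, 6)), -41), 21) = Mul(Mul(Add(-6, 24), -41), 21) = Mul(Mul(18, -41), 21) = Mul(-738, 21) = -15498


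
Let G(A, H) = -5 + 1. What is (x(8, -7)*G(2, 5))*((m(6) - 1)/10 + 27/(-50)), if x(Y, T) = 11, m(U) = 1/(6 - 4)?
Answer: 649/25 ≈ 25.960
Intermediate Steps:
m(U) = ½ (m(U) = 1/2 = ½)
G(A, H) = -4
(x(8, -7)*G(2, 5))*((m(6) - 1)/10 + 27/(-50)) = (11*(-4))*((½ - 1)/10 + 27/(-50)) = -44*(-½*⅒ + 27*(-1/50)) = -44*(-1/20 - 27/50) = -44*(-59/100) = 649/25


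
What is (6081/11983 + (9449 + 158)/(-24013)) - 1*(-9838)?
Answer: 2830893552174/287747779 ≈ 9838.1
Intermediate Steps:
(6081/11983 + (9449 + 158)/(-24013)) - 1*(-9838) = (6081*(1/11983) + 9607*(-1/24013)) + 9838 = (6081/11983 - 9607/24013) + 9838 = 30902372/287747779 + 9838 = 2830893552174/287747779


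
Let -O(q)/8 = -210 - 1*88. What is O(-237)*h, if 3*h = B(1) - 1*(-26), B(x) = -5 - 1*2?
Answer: 45296/3 ≈ 15099.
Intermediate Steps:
B(x) = -7 (B(x) = -5 - 2 = -7)
O(q) = 2384 (O(q) = -8*(-210 - 1*88) = -8*(-210 - 88) = -8*(-298) = 2384)
h = 19/3 (h = (-7 - 1*(-26))/3 = (-7 + 26)/3 = (⅓)*19 = 19/3 ≈ 6.3333)
O(-237)*h = 2384*(19/3) = 45296/3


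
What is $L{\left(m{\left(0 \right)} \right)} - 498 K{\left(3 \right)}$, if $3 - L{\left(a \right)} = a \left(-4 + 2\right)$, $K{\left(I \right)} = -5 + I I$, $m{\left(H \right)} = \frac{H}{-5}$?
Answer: $-1989$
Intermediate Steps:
$m{\left(H \right)} = - \frac{H}{5}$ ($m{\left(H \right)} = H \left(- \frac{1}{5}\right) = - \frac{H}{5}$)
$K{\left(I \right)} = -5 + I^{2}$
$L{\left(a \right)} = 3 + 2 a$ ($L{\left(a \right)} = 3 - a \left(-4 + 2\right) = 3 - a \left(-2\right) = 3 - - 2 a = 3 + 2 a$)
$L{\left(m{\left(0 \right)} \right)} - 498 K{\left(3 \right)} = \left(3 + 2 \left(\left(- \frac{1}{5}\right) 0\right)\right) - 498 \left(-5 + 3^{2}\right) = \left(3 + 2 \cdot 0\right) - 498 \left(-5 + 9\right) = \left(3 + 0\right) - 1992 = 3 - 1992 = -1989$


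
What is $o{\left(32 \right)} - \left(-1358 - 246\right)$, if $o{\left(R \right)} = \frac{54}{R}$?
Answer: $\frac{25691}{16} \approx 1605.7$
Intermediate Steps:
$o{\left(32 \right)} - \left(-1358 - 246\right) = \frac{54}{32} - \left(-1358 - 246\right) = 54 \cdot \frac{1}{32} - -1604 = \frac{27}{16} + 1604 = \frac{25691}{16}$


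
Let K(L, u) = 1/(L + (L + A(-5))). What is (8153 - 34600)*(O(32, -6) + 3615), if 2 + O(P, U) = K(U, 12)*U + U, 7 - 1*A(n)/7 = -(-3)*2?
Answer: -477130327/5 ≈ -9.5426e+7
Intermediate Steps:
A(n) = 7 (A(n) = 49 - (-21)*(-1*2) = 49 - (-21)*(-2) = 49 - 7*6 = 49 - 42 = 7)
K(L, u) = 1/(7 + 2*L) (K(L, u) = 1/(L + (L + 7)) = 1/(L + (7 + L)) = 1/(7 + 2*L))
O(P, U) = -2 + U + U/(7 + 2*U) (O(P, U) = -2 + (U/(7 + 2*U) + U) = -2 + (U + U/(7 + 2*U)) = -2 + U + U/(7 + 2*U))
(8153 - 34600)*(O(32, -6) + 3615) = (8153 - 34600)*((-6 + (-2 - 6)*(7 + 2*(-6)))/(7 + 2*(-6)) + 3615) = -26447*((-6 - 8*(7 - 12))/(7 - 12) + 3615) = -26447*((-6 - 8*(-5))/(-5) + 3615) = -26447*(-(-6 + 40)/5 + 3615) = -26447*(-⅕*34 + 3615) = -26447*(-34/5 + 3615) = -26447*18041/5 = -477130327/5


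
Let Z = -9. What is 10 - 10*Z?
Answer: 100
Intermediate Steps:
10 - 10*Z = 10 - 10*(-9) = 10 + 90 = 100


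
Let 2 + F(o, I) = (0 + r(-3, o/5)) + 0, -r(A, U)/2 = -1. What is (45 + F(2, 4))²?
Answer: 2025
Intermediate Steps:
r(A, U) = 2 (r(A, U) = -2*(-1) = 2)
F(o, I) = 0 (F(o, I) = -2 + ((0 + 2) + 0) = -2 + (2 + 0) = -2 + 2 = 0)
(45 + F(2, 4))² = (45 + 0)² = 45² = 2025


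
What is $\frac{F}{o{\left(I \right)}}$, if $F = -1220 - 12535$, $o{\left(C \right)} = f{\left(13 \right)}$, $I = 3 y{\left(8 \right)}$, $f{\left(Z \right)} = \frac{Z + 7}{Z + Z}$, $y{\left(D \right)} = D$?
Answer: $- \frac{35763}{2} \approx -17882.0$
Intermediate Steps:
$f{\left(Z \right)} = \frac{7 + Z}{2 Z}$
$I = 24$ ($I = 3 \cdot 8 = 24$)
$o{\left(C \right)} = \frac{10}{13}$ ($o{\left(C \right)} = \frac{7 + 13}{2 \cdot 13} = \frac{1}{2} \cdot \frac{1}{13} \cdot 20 = \frac{10}{13}$)
$F = -13755$ ($F = -1220 - 12535 = -13755$)
$\frac{F}{o{\left(I \right)}} = - \frac{13755}{\frac{10}{13}} = \left(-13755\right) \frac{13}{10} = - \frac{35763}{2}$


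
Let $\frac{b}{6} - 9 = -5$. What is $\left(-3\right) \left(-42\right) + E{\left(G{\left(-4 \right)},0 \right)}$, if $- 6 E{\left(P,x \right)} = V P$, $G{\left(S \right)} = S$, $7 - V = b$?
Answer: $\frac{344}{3} \approx 114.67$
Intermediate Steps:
$b = 24$ ($b = 54 + 6 \left(-5\right) = 54 - 30 = 24$)
$V = -17$ ($V = 7 - 24 = -17$)
$E{\left(P,x \right)} = \frac{17 P}{6}$ ($E{\left(P,x \right)} = - \frac{\left(-17\right) P}{6} = \frac{17 P}{6}$)
$\left(-3\right) \left(-42\right) + E{\left(G{\left(-4 \right)},0 \right)} = \left(-3\right) \left(-42\right) + \frac{17}{6} \left(-4\right) = 126 - \frac{34}{3} = \frac{344}{3}$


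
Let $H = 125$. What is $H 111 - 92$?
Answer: $13783$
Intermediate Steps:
$H 111 - 92 = 125 \cdot 111 - 92 = 13875 - 92 = 13783$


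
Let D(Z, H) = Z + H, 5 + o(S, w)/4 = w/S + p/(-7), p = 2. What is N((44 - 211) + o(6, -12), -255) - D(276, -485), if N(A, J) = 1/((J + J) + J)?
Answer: 159884/765 ≈ 209.00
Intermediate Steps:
o(S, w) = -148/7 + 4*w/S (o(S, w) = -20 + 4*(w/S + 2/(-7)) = -20 + 4*(w/S + 2*(-⅐)) = -20 + 4*(w/S - 2/7) = -20 + 4*(-2/7 + w/S) = -20 + (-8/7 + 4*w/S) = -148/7 + 4*w/S)
N(A, J) = 1/(3*J) (N(A, J) = 1/(2*J + J) = 1/(3*J))
D(Z, H) = H + Z
N((44 - 211) + o(6, -12), -255) - D(276, -485) = (⅓)/(-255) - (-485 + 276) = (⅓)*(-1/255) - 1*(-209) = -1/765 + 209 = 159884/765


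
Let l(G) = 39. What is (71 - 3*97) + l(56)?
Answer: -181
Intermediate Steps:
(71 - 3*97) + l(56) = (71 - 3*97) + 39 = (71 - 291) + 39 = -220 + 39 = -181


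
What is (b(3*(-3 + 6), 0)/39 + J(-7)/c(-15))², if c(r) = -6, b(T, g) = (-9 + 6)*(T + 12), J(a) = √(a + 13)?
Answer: 2815/1014 + 7*√6/13 ≈ 4.0951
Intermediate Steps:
J(a) = √(13 + a)
b(T, g) = -36 - 3*T (b(T, g) = -3*(12 + T) = -36 - 3*T)
(b(3*(-3 + 6), 0)/39 + J(-7)/c(-15))² = ((-36 - 9*(-3 + 6))/39 + √(13 - 7)/(-6))² = ((-36 - 9*3)*(1/39) + √6*(-⅙))² = ((-36 - 3*9)*(1/39) - √6/6)² = ((-36 - 27)*(1/39) - √6/6)² = (-63*1/39 - √6/6)² = (-21/13 - √6/6)²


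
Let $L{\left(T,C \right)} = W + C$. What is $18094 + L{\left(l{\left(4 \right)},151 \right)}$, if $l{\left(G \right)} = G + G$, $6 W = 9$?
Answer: $\frac{36493}{2} \approx 18247.0$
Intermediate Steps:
$W = \frac{3}{2}$ ($W = \frac{1}{6} \cdot 9 = \frac{3}{2} \approx 1.5$)
$l{\left(G \right)} = 2 G$
$L{\left(T,C \right)} = \frac{3}{2} + C$
$18094 + L{\left(l{\left(4 \right)},151 \right)} = 18094 + \left(\frac{3}{2} + 151\right) = 18094 + \frac{305}{2} = \frac{36493}{2}$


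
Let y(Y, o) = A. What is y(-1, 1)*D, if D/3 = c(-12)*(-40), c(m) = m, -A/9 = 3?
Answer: -38880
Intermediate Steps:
A = -27 (A = -9*3 = -27)
y(Y, o) = -27
D = 1440 (D = 3*(-12*(-40)) = 3*480 = 1440)
y(-1, 1)*D = -27*1440 = -38880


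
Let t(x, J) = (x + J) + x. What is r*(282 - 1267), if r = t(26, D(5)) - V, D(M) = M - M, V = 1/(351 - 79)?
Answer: -13930855/272 ≈ -51216.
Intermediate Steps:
V = 1/272 ≈ 0.0036765
D(M) = 0
t(x, J) = J + 2*x (t(x, J) = (J + x) + x = J + 2*x)
r = 14143/272 (r = (0 + 2*26) - 1*1/272 = (0 + 52) - 1/272 = 52 - 1/272 = 14143/272 ≈ 51.996)
r*(282 - 1267) = 14143*(282 - 1267)/272 = (14143/272)*(-985) = -13930855/272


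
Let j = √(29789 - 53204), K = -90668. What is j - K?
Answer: 90668 + I*√23415 ≈ 90668.0 + 153.02*I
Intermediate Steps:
j = I*√23415 (j = √(-23415) = I*√23415 ≈ 153.02*I)
j - K = I*√23415 - 1*(-90668) = I*√23415 + 90668 = 90668 + I*√23415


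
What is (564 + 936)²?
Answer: 2250000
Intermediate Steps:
(564 + 936)² = 1500² = 2250000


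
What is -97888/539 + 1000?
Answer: 63016/77 ≈ 818.39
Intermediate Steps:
-97888/539 + 1000 = -608*23/77 + 1000 = -13984/77 + 1000 = 63016/77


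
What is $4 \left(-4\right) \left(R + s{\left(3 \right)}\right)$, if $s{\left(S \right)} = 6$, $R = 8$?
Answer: $-224$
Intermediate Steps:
$4 \left(-4\right) \left(R + s{\left(3 \right)}\right) = 4 \left(-4\right) \left(8 + 6\right) = \left(-16\right) 14 = -224$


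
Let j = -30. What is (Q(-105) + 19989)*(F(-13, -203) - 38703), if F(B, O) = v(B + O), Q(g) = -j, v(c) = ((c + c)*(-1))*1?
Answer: -766147149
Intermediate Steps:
v(c) = -2*c (v(c) = ((2*c)*(-1))*1 = -2*c*1 = -2*c)
Q(g) = 30 (Q(g) = -1*(-30) = 30)
F(B, O) = -2*B - 2*O (F(B, O) = -2*(B + O) = -2*B - 2*O)
(Q(-105) + 19989)*(F(-13, -203) - 38703) = (30 + 19989)*((-2*(-13) - 2*(-203)) - 38703) = 20019*((26 + 406) - 38703) = 20019*(432 - 38703) = 20019*(-38271) = -766147149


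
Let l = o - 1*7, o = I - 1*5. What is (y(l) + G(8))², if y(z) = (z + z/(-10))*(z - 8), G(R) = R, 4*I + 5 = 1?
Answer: 6436369/100 ≈ 64364.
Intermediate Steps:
I = -1 (I = -5/4 + (¼)*1 = -5/4 + ¼ = -1)
o = -6 (o = -1 - 1*5 = -1 - 5 = -6)
l = -13 (l = -6 - 1*7 = -6 - 7 = -13)
y(z) = 9*z*(-8 + z)/10 (y(z) = (z + z*(-⅒))*(-8 + z) = (z - z/10)*(-8 + z) = (9*z/10)*(-8 + z) = 9*z*(-8 + z)/10)
(y(l) + G(8))² = ((9/10)*(-13)*(-8 - 13) + 8)² = ((9/10)*(-13)*(-21) + 8)² = (2457/10 + 8)² = (2537/10)² = 6436369/100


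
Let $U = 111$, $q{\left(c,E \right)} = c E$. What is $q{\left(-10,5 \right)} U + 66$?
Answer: $-5484$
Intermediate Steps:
$q{\left(c,E \right)} = E c$
$q{\left(-10,5 \right)} U + 66 = 5 \left(-10\right) 111 + 66 = \left(-50\right) 111 + 66 = -5550 + 66 = -5484$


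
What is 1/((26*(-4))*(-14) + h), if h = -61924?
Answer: -1/60468 ≈ -1.6538e-5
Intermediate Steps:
1/((26*(-4))*(-14) + h) = 1/((26*(-4))*(-14) - 61924) = 1/(-104*(-14) - 61924) = 1/(1456 - 61924) = 1/(-60468) = -1/60468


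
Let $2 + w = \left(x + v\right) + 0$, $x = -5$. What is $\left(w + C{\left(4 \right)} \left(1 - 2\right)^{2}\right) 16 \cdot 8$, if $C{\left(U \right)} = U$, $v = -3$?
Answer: $-768$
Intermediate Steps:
$w = -10$ ($w = -2 + \left(\left(-5 - 3\right) + 0\right) = -2 + \left(-8 + 0\right) = -2 - 8 = -10$)
$\left(w + C{\left(4 \right)} \left(1 - 2\right)^{2}\right) 16 \cdot 8 = \left(-10 + 4 \left(1 - 2\right)^{2}\right) 16 \cdot 8 = \left(-10 + 4 \left(-1\right)^{2}\right) 16 \cdot 8 = \left(-10 + 4 \cdot 1\right) 16 \cdot 8 = \left(-10 + 4\right) 16 \cdot 8 = \left(-6\right) 16 \cdot 8 = \left(-96\right) 8 = -768$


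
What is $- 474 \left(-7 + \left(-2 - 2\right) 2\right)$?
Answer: $7110$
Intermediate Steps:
$- 474 \left(-7 + \left(-2 - 2\right) 2\right) = - 474 \left(-7 - 8\right) = \left(-474\right) \left(-15\right) = 7110$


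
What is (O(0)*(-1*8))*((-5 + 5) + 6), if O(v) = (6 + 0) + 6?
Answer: -576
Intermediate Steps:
O(v) = 12 (O(v) = 6 + 6 = 12)
(O(0)*(-1*8))*((-5 + 5) + 6) = (12*(-1*8))*((-5 + 5) + 6) = (12*(-8))*(0 + 6) = -96*6 = -576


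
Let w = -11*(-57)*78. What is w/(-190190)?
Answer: -9/35 ≈ -0.25714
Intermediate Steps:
w = 48906 (w = 627*78 = 48906)
w/(-190190) = 48906/(-190190) = 48906*(-1/190190) = -9/35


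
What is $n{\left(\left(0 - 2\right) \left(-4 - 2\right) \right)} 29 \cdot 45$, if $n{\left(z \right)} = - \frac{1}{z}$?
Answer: $- \frac{435}{4} \approx -108.75$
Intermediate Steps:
$n{\left(\left(0 - 2\right) \left(-4 - 2\right) \right)} 29 \cdot 45 = - \frac{1}{\left(0 - 2\right) \left(-4 - 2\right)} 29 \cdot 45 = - \frac{1}{\left(-2\right) \left(-6\right)} 29 \cdot 45 = - \frac{1}{12} \cdot 29 \cdot 45 = \left(-1\right) \frac{1}{12} \cdot 29 \cdot 45 = \left(- \frac{1}{12}\right) 29 \cdot 45 = \left(- \frac{29}{12}\right) 45 = - \frac{435}{4}$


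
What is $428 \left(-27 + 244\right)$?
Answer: $92876$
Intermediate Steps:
$428 \left(-27 + 244\right) = 428 \cdot 217 = 92876$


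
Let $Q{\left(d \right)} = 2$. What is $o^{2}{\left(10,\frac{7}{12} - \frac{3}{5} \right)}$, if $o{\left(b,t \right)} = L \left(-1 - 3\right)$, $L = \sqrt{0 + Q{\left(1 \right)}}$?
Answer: $32$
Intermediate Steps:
$L = \sqrt{2}$ ($L = \sqrt{0 + 2} = \sqrt{2} \approx 1.4142$)
$o{\left(b,t \right)} = - 4 \sqrt{2}$ ($o{\left(b,t \right)} = \sqrt{2} \left(-1 - 3\right) = \sqrt{2} \left(-4\right) = - 4 \sqrt{2}$)
$o^{2}{\left(10,\frac{7}{12} - \frac{3}{5} \right)} = \left(- 4 \sqrt{2}\right)^{2} = 32$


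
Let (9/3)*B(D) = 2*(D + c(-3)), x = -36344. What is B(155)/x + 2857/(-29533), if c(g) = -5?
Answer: -3813861/38333834 ≈ -0.099491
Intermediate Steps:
B(D) = -10/3 + 2*D/3 (B(D) = (2*(D - 5))/3 = (2*(-5 + D))/3 = (-10 + 2*D)/3 = -10/3 + 2*D/3)
B(155)/x + 2857/(-29533) = (-10/3 + (2/3)*155)/(-36344) + 2857/(-29533) = (-10/3 + 310/3)*(-1/36344) + 2857*(-1/29533) = 100*(-1/36344) - 2857/29533 = -25/9086 - 2857/29533 = -3813861/38333834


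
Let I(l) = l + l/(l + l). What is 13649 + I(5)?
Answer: 27309/2 ≈ 13655.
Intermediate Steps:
I(l) = ½ + l (I(l) = l + l/((2*l)) = l + l*(1/(2*l)) = l + ½ = ½ + l)
13649 + I(5) = 13649 + (½ + 5) = 13649 + 11/2 = 27309/2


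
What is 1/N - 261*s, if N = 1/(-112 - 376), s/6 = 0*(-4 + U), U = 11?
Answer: -488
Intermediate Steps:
s = 0 (s = 6*(0*(-4 + 11)) = 6*(0*7) = 6*0 = 0)
N = -1/488 (N = 1/(-488) = -1/488 ≈ -0.0020492)
1/N - 261*s = 1/(-1/488) - 261*0 = -488 + 0 = -488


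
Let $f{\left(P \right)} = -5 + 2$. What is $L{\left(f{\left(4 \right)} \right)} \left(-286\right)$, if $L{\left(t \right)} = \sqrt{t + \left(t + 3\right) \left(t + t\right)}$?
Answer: $- 286 i \sqrt{3} \approx - 495.37 i$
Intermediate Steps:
$f{\left(P \right)} = -3$
$L{\left(t \right)} = \sqrt{t + 2 t \left(3 + t\right)}$ ($L{\left(t \right)} = \sqrt{t + \left(3 + t\right) 2 t} = \sqrt{t + 2 t \left(3 + t\right)}$)
$L{\left(f{\left(4 \right)} \right)} \left(-286\right) = \sqrt{- 3 \left(7 + 2 \left(-3\right)\right)} \left(-286\right) = \sqrt{- 3 \left(7 - 6\right)} \left(-286\right) = \sqrt{\left(-3\right) 1} \left(-286\right) = \sqrt{-3} \left(-286\right) = i \sqrt{3} \left(-286\right) = - 286 i \sqrt{3}$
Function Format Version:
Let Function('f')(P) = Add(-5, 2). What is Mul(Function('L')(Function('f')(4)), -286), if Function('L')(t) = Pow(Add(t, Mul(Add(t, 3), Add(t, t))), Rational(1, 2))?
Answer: Mul(-286, I, Pow(3, Rational(1, 2))) ≈ Mul(-495.37, I)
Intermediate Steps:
Function('f')(P) = -3
Function('L')(t) = Pow(Add(t, Mul(2, t, Add(3, t))), Rational(1, 2)) (Function('L')(t) = Pow(Add(t, Mul(Add(3, t), Mul(2, t))), Rational(1, 2)) = Pow(Add(t, Mul(2, t, Add(3, t))), Rational(1, 2)))
Mul(Function('L')(Function('f')(4)), -286) = Mul(Pow(Mul(-3, Add(7, Mul(2, -3))), Rational(1, 2)), -286) = Mul(Pow(Mul(-3, Add(7, -6)), Rational(1, 2)), -286) = Mul(Pow(Mul(-3, 1), Rational(1, 2)), -286) = Mul(Pow(-3, Rational(1, 2)), -286) = Mul(Mul(I, Pow(3, Rational(1, 2))), -286) = Mul(-286, I, Pow(3, Rational(1, 2)))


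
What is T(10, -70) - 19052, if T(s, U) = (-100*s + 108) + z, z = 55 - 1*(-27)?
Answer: -19862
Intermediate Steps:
z = 82 (z = 55 + 27 = 82)
T(s, U) = 190 - 100*s (T(s, U) = (-100*s + 108) + 82 = (108 - 100*s) + 82 = 190 - 100*s)
T(10, -70) - 19052 = (190 - 100*10) - 19052 = (190 - 1000) - 19052 = -810 - 19052 = -19862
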